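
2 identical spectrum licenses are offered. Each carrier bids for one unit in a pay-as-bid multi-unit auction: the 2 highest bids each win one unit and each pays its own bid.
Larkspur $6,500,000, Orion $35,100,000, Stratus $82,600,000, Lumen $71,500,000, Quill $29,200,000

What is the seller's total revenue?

Total revenue: $154,100,000

Ordering the bids: 82,600,000 (Stratus), 71,500,000 (Lumen), 35,100,000 (Orion), 29,200,000 (Quill), …
Top 2: Stratus, Lumen.
Total revenue = 82,600,000 + 71,500,000 = $154,100,000.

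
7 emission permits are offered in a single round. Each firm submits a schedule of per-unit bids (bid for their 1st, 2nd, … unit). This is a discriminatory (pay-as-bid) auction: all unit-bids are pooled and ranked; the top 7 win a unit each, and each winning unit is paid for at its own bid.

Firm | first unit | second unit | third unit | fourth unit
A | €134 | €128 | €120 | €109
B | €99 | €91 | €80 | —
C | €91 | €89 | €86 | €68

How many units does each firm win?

All unit-bids, highest first — top 7: 134 (A-1), 128 (A-2), 120 (A-3), 109 (A-4), 99 (B-1), 91 (B-2), 91 (C-1)
Next rejected bid: €89 (not a price — pay-as-bid).
Allocation: A 4, B 2, C 1.

A 4, B 2, C 1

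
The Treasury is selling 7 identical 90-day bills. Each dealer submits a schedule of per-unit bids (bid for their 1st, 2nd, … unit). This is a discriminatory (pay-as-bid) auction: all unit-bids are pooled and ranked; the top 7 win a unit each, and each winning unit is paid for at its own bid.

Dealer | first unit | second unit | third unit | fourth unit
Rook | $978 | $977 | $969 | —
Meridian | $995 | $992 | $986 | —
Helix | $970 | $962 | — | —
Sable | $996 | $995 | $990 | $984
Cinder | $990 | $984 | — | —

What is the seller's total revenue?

Total revenue: $6,944

Merging the schedules and taking the best 7: 996 (Sable-1), 995 (Meridian-1), 995 (Sable-2), 992 (Meridian-2), 990 (Sable-3), 990 (Cinder-1), 986 (Meridian-3)
Next rejected bid: $984 (not a price — pay-as-bid).
Each winning unit pays its own bid.
Revenue = 996 + 995 + 995 + 992 + 990 + 990 + 986 = $6,944.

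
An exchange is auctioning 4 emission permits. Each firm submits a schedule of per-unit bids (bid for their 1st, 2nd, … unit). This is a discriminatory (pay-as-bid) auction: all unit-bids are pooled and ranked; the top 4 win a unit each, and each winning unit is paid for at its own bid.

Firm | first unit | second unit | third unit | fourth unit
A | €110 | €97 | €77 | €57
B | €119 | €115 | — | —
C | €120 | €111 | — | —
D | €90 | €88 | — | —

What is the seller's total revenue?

All unit-bids, highest first — top 4: 120 (C-1), 119 (B-1), 115 (B-2), 111 (C-2)
Next rejected bid: €110 (not a price — pay-as-bid).
Each winning unit pays its own bid.
Revenue = 120 + 119 + 115 + 111 = €465.

Total revenue: €465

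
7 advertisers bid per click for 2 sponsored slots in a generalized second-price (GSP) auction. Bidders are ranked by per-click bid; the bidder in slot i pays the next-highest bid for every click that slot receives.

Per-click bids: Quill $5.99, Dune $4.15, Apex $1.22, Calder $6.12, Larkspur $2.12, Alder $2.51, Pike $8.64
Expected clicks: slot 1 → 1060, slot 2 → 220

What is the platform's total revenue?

Ranked by bid: $8.64 (Pike) > $6.12 (Calder) > $5.99 (Quill) > …
Slot 1: Pike pays $6.12 × 1060 = $6487.20
Slot 2: Calder pays $5.99 × 220 = $1317.80
Total = $7805.00

Total revenue: $7805.00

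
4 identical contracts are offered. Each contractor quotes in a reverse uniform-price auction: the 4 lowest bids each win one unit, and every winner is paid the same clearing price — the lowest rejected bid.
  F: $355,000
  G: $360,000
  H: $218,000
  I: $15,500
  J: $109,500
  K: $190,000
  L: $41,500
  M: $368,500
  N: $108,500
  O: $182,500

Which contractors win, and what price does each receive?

Ordering the bids: 15,500 (I), 41,500 (L), 108,500 (N), 109,500 (J), 182,500 (O), 190,000 (K), …
The 4 lowest are I, L, N, J.
Lowest unsuccessful bid: $182,500 → clearing price.

I, L, N, J; each is paid $182,500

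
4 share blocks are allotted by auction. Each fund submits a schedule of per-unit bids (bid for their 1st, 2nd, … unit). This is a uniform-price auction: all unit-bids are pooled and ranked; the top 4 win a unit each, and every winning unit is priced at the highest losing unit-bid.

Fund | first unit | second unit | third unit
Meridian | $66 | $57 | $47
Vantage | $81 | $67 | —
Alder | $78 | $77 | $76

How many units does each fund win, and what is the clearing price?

All unit-bids, highest first — top 4: 81 (Vantage-1), 78 (Alder-1), 77 (Alder-2), 76 (Alder-3)
First bid not allocated: $67.
Allocation: Alder 3, Vantage 1.

Alder 3, Vantage 1; clearing price $67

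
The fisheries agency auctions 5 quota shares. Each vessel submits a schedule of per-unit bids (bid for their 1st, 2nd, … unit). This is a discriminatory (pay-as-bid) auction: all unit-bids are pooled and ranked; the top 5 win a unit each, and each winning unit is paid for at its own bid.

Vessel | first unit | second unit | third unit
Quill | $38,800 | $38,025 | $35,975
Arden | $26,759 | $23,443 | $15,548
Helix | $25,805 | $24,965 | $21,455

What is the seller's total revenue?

All unit-bids, highest first — top 5: 38,800 (Quill-1), 38,025 (Quill-2), 35,975 (Quill-3), 26,759 (Arden-1), 25,805 (Helix-1)
Next rejected bid: $24,965 (not a price — pay-as-bid).
Each winning unit pays its own bid.
Revenue = 38,800 + 38,025 + 35,975 + 26,759 + 25,805 = $165,364.

Total revenue: $165,364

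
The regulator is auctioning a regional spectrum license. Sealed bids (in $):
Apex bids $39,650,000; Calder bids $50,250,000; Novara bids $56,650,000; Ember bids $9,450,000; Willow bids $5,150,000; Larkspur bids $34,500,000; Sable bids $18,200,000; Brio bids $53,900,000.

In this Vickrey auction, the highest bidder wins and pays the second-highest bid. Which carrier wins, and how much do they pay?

Vickrey auction: the highest bidder wins and pays the second-highest bid.
Bids ranked: 56,650,000 (Novara) > 53,900,000 (Brio) > 50,250,000 (Calder) > 39,650,000 (Apex) > 34,500,000 (Larkspur) > 18,200,000 (Sable) > …
Second-price: Novara pays Brio's bid of $53,900,000.

Novara pays $53,900,000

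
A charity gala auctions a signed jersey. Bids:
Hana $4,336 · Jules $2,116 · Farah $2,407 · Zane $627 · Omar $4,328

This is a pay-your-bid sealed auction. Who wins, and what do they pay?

Bids ranked: 4,336 (Hana) > 4,328 (Omar) > 2,407 (Farah) > 2,116 (Jules) > 627 (Zane)
Hana is highest → pays own bid, $4,336.

Hana pays $4,336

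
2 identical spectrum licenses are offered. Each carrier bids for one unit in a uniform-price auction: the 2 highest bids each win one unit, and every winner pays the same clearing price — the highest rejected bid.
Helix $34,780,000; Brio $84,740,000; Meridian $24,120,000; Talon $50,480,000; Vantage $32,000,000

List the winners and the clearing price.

Bids ranked high→low: 84,740,000 (Brio), 50,480,000 (Talon), 34,780,000 (Helix), 32,000,000 (Vantage), …
Top 2: Brio, Talon.
Clearing price = highest rejected bid = $34,780,000.

Brio, Talon; each pays $34,780,000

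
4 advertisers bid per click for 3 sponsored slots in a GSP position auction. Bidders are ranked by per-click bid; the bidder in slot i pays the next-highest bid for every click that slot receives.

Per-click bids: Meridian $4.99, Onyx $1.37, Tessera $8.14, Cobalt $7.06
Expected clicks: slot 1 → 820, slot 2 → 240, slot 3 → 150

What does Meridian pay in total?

Meridian pays $205.50

Sorting advertisers: $8.14 (Tessera) > $7.06 (Cobalt) > $4.99 (Meridian) > $1.37 (Onyx)
Meridian holds slot 3 → pays next bid $1.37 × 150 clicks = $205.50.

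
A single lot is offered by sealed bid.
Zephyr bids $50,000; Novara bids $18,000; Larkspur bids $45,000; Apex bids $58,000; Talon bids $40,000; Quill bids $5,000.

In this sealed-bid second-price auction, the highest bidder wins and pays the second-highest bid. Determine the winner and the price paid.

Apex pays $50,000

Rule: the highest bidder wins and pays the second-highest bid.
Bids ranked: 58,000 (Apex) > 50,000 (Zephyr) > 45,000 (Larkspur) > 40,000 (Talon) > 18,000 (Novara) > 5,000 (Quill)
Second-price: Apex pays Zephyr's bid of $50,000.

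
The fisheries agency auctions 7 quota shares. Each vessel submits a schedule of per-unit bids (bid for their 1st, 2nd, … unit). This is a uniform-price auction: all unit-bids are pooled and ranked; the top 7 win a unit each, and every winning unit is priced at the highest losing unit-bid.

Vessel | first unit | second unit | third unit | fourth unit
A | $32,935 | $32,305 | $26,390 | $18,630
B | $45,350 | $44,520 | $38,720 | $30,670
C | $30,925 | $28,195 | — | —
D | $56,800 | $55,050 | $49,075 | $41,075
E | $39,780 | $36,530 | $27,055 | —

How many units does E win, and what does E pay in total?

E: 1 unit, pays $38,720

Merging the schedules and taking the best 7: 56,800 (D-1), 55,050 (D-2), 49,075 (D-3), 45,350 (B-1), 44,520 (B-2), 41,075 (D-4), 39,780 (E-1)
Highest rejected unit-bid = $38,720.
E wins 1 unit(s) at $38,720 each.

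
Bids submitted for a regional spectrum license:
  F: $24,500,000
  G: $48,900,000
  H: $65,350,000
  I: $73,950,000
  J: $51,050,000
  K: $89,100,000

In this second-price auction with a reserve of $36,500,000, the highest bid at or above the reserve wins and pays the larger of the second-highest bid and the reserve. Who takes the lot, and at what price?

Second-price auction with a reserve of $36,500,000: the highest bid at or above the reserve wins and pays the larger of the second-highest bid and the reserve.
Sorting bids: 89,100,000 (K) > 73,950,000 (I) > 65,350,000 (H) > 51,050,000 (J) > 48,900,000 (G) > 24,500,000 (F)
K has the top bid at or above the reserve ($89,100,000).
max(second-highest $73,950,000, reserve $36,500,000) = $73,950,000; the reserve does not bind.

K pays $73,950,000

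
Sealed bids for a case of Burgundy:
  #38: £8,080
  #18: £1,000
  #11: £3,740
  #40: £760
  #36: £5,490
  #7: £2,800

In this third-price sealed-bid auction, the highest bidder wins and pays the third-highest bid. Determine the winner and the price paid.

Rule: the highest bidder wins and pays the third-highest bid.
Bids ranked: 8,080 (#38) > 5,490 (#36) > 3,740 (#11) > 2,800 (#7) > 1,000 (#18) > 760 (#40)
#38 is highest; pays the third-highest bid, £3,740.

#38 pays £3,740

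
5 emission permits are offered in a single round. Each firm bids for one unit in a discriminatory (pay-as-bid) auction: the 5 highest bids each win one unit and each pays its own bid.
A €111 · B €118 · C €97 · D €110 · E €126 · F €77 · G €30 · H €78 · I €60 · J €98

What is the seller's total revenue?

Bids ranked high→low: 126 (E), 118 (B), 111 (A), 110 (D), 98 (J), 97 (C), 78 (H), …
The 5 highest are E, B, A, D, J.
Total revenue = 126 + 118 + 111 + 110 + 98 = €563.

Total revenue: €563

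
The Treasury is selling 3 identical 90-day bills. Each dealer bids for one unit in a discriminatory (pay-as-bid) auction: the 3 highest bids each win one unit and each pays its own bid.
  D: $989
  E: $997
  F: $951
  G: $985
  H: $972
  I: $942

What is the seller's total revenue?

Total revenue: $2,971

Sorting: 997 (E), 989 (D), 985 (G), 972 (H), 951 (F), …
Top 3: E, D, G.
Total revenue = 997 + 989 + 985 = $2,971.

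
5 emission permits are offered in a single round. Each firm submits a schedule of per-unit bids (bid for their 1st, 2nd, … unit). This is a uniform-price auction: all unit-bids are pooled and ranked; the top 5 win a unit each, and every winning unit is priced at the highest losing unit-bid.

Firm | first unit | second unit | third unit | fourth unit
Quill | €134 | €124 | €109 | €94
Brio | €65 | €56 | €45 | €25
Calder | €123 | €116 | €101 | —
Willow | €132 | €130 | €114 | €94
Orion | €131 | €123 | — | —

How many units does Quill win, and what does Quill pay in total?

All unit-bids, highest first — top 5: 134 (Quill-1), 132 (Willow-1), 131 (Orion-1), 130 (Willow-2), 124 (Quill-2)
Highest rejected unit-bid = €123.
Quill wins 2 unit(s) at €123 each.

Quill: 2 units, pays €246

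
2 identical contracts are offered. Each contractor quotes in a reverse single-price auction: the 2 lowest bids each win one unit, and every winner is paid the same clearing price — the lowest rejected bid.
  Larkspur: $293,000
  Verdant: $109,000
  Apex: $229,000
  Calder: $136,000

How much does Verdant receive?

Sorting: 109,000 (Verdant), 136,000 (Calder), 229,000 (Apex), 293,000 (Larkspur)
Winners (2 units): Verdant, Calder.
First losing bid is Apex's $229,000, which sets the uniform price.
Verdant wins → is paid $229,000.

Verdant is paid $229,000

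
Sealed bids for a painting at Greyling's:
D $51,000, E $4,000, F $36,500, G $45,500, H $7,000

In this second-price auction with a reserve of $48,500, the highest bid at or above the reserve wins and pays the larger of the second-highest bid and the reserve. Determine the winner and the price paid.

D pays $48,500

Bids ranked: 51,000 (D) > 45,500 (G) > 36,500 (F) > 7,000 (H) > 4,000 (E)
D has the top bid at or above the reserve ($51,000).
max(second-highest $45,500, reserve $48,500) = $48,500.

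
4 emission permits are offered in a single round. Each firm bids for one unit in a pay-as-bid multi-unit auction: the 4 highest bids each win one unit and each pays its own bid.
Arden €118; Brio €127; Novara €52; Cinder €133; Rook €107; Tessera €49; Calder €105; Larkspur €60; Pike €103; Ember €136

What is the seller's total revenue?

Total revenue: €514

Ordering the bids: 136 (Ember), 133 (Cinder), 127 (Brio), 118 (Arden), 107 (Rook), 105 (Calder), …
Winners (4 units): Ember, Cinder, Brio, Arden.
Total revenue = 136 + 133 + 127 + 118 = €514.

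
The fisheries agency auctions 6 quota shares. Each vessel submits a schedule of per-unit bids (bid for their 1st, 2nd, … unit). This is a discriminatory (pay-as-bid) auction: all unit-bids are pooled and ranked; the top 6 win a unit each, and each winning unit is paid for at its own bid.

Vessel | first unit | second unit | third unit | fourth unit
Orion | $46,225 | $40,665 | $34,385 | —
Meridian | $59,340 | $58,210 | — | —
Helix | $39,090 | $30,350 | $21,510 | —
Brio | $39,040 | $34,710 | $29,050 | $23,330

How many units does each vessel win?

Brio 1, Helix 1, Meridian 2, Orion 2

Pooled unit-bids ranked (top 6): 59,340 (Meridian-1), 58,210 (Meridian-2), 46,225 (Orion-1), 40,665 (Orion-2), 39,090 (Helix-1), 39,040 (Brio-1)
Next rejected bid: $34,710 (not a price — pay-as-bid).
Allocation: Brio 1, Helix 1, Meridian 2, Orion 2.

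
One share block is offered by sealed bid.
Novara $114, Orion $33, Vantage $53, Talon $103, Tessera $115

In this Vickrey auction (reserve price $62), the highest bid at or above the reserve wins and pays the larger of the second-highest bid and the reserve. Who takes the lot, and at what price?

Vickrey auction (reserve price $62): the highest bid at or above the reserve wins and pays the larger of the second-highest bid and the reserve.
Sorting bids: 115 (Tessera) > 114 (Novara) > 103 (Talon) > 53 (Vantage) > 33 (Orion)
Highest eligible bid: Tessera at $115.
Second-highest bid $114 exceeds the reserve $62 → payment $114.

Tessera pays $114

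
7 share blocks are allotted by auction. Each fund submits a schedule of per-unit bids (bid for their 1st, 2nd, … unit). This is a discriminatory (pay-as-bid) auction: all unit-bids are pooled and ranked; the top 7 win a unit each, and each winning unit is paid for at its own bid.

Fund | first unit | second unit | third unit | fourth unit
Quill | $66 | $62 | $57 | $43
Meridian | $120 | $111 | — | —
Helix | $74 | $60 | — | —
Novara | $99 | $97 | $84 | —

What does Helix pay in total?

Helix pays $74

All unit-bids, highest first — top 7: 120 (Meridian-1), 111 (Meridian-2), 99 (Novara-1), 97 (Novara-2), 84 (Novara-3), 74 (Helix-1), 66 (Quill-1)
Next rejected bid: $62 (not a price — pay-as-bid).
Helix's winning unit-bids: 74 = $74.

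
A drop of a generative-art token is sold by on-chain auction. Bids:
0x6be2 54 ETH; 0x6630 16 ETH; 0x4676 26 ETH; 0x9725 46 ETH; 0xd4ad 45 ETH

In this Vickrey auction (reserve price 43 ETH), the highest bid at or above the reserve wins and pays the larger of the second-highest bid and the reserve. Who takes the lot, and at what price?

Bids in order: 54 (0x6be2) > 46 (0x9725) > 45 (0xd4ad) > 26 (0x4676) > 16 (0x6630)
Highest eligible bid: 0x6be2 at 54 ETH.
max(second-highest 46 ETH, reserve 43 ETH) = 46 ETH; the reserve does not bind.

0x6be2 pays 46 ETH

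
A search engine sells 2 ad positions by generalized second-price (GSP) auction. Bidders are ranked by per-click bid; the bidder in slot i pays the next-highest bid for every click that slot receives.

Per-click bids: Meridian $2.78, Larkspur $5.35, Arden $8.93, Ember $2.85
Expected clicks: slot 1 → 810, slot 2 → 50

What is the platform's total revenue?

Sorting advertisers: $8.93 (Arden) > $5.35 (Larkspur) > $2.85 (Ember) > …
Slot 1: Arden pays $5.35 × 810 = $4333.50
Slot 2: Larkspur pays $2.85 × 50 = $142.50
Total = $4476.00

Total revenue: $4476.00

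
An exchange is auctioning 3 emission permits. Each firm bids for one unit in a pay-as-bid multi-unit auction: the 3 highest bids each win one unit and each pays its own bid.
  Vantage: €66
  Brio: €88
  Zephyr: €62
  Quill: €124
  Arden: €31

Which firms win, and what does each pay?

Quill €124, Brio €88, Vantage €66

Sorting: 124 (Quill), 88 (Brio), 66 (Vantage), 62 (Zephyr), 31 (Arden)
The 3 highest are Quill, Brio, Vantage.
Each winner pays its own bid: Quill €124, Brio €88, Vantage €66.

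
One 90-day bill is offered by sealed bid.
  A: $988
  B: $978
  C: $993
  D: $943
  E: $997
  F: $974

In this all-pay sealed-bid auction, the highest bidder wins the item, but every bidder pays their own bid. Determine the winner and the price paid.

E pays $997

Rule: the highest bidder wins the item, but every bidder pays their own bid.
Bids ranked: 997 (E) > 993 (C) > 988 (A) > 978 (B) > 974 (F) > 943 (D)
E wins with the top bid; all bids are sunk regardless.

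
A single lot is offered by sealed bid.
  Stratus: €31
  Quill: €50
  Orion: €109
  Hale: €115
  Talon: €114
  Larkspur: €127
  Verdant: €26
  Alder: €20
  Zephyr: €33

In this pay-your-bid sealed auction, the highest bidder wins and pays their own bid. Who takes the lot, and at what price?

Larkspur pays €127

Bids ranked: 127 (Larkspur) > 115 (Hale) > 114 (Talon) > 109 (Orion) > 50 (Quill) > 33 (Zephyr) > …
Larkspur is highest → pays own bid, €127.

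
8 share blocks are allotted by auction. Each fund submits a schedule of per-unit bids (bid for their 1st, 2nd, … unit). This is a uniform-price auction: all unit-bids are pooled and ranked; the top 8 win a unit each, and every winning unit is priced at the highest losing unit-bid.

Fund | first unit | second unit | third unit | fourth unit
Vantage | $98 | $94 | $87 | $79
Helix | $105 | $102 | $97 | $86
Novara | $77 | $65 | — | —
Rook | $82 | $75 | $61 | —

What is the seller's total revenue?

Total revenue: $632

Pooled unit-bids ranked (top 8): 105 (Helix-1), 102 (Helix-2), 98 (Vantage-1), 97 (Helix-3), 94 (Vantage-2), 87 (Vantage-3), 86 (Helix-4), 82 (Rook-1)
The (k+1)-th unit-bid is $79.
Allocation: Helix 4, Rook 1, Vantage 3. Every unit priced at $79.
Revenue = 8 × 79 = $632.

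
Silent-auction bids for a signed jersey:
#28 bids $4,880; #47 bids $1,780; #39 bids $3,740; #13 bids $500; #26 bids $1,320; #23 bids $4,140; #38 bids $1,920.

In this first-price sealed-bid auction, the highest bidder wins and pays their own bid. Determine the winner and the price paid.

Bids ranked: 4,880 (#28) > 4,140 (#23) > 3,740 (#39) > 1,920 (#38) > 1,780 (#47) > 1,320 (#26) > …
#28 is highest → pays own bid, $4,880.

#28 pays $4,880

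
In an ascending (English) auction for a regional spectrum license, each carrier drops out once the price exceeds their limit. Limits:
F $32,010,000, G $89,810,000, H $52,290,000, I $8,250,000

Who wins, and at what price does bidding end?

G wins at $52,290,000

Sorting limits: 89,810,000 (G) > 52,290,000 (H) > 32,010,000 (F) > 8,250,000 (I)
Once the price passes $52,290,000, only G is left; the hammer falls at H's limit of $52,290,000.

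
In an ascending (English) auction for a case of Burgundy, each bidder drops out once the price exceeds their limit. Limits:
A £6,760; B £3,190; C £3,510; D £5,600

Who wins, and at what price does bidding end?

Limits in order: 6,760 (A) > 5,600 (D) > 3,510 (C) > 3,190 (B)
D is the last rival to drop out, at £5,600; A remains and wins at that price.

A wins at £5,600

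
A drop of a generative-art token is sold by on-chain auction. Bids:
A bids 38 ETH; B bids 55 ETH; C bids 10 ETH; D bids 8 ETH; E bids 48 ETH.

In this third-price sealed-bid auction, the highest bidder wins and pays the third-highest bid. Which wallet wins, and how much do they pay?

B pays 38 ETH

Sorting bids: 55 (B) > 48 (E) > 38 (A) > 10 (C) > 8 (D)
B is highest; pays the third-highest bid, 38 ETH.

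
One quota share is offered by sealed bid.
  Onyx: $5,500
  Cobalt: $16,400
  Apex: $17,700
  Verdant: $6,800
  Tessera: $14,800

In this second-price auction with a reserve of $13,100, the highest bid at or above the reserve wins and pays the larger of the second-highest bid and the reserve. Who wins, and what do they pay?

Bids in order: 17,700 (Apex) > 16,400 (Cobalt) > 14,800 (Tessera) > 6,800 (Verdant) > 5,500 (Onyx)
Apex has the top bid at or above the reserve ($17,700).
max(second-highest $16,400, reserve $13,100) = $16,400; the reserve does not bind.

Apex pays $16,400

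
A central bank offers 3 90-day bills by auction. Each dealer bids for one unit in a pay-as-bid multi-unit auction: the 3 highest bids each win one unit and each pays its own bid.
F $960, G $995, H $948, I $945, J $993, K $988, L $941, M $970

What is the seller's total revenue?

Ordering the bids: 995 (G), 993 (J), 988 (K), 970 (M), 960 (F), …
Winners (3 units): G, J, K.
Total revenue = 995 + 993 + 988 = $2,976.

Total revenue: $2,976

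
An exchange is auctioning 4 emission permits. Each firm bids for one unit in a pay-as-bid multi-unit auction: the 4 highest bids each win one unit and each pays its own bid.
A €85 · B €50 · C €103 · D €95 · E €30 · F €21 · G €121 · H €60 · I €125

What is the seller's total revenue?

Ordering the bids: 125 (I), 121 (G), 103 (C), 95 (D), 85 (A), 60 (H), …
Winners (4 units): I, G, C, D.
Total revenue = 125 + 121 + 103 + 95 = €444.

Total revenue: €444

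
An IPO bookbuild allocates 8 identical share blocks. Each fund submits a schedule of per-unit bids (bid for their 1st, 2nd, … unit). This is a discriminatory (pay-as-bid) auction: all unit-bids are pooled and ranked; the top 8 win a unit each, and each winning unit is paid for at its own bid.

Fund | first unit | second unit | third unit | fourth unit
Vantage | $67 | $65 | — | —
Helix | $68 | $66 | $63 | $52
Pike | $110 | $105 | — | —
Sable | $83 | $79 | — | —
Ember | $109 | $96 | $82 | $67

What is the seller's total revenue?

Merging the schedules and taking the best 8: 110 (Pike-1), 109 (Ember-1), 105 (Pike-2), 96 (Ember-2), 83 (Sable-1), 82 (Ember-3), 79 (Sable-2), 68 (Helix-1)
Next rejected bid: $67 (not a price — pay-as-bid).
Each winning unit pays its own bid.
Revenue = 110 + 109 + 105 + 96 + 83 + 82 + 79 + 68 = $732.

Total revenue: $732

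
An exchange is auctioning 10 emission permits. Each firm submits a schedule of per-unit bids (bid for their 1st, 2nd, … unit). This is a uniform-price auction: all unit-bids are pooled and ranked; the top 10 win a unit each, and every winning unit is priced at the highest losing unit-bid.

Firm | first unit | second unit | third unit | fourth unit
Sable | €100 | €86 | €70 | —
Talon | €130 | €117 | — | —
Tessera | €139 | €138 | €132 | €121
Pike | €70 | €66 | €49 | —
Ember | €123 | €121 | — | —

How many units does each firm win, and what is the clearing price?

Merging the schedules and taking the best 10: 139 (Tessera-1), 138 (Tessera-2), 132 (Tessera-3), 130 (Talon-1), 123 (Ember-1), 121 (Tessera-4), 121 (Ember-2), 117 (Talon-2), 100 (Sable-1), 86 (Sable-2)
Highest rejected unit-bid = €70.
Allocation: Ember 2, Sable 2, Talon 2, Tessera 4.

Ember 2, Sable 2, Talon 2, Tessera 4; clearing price €70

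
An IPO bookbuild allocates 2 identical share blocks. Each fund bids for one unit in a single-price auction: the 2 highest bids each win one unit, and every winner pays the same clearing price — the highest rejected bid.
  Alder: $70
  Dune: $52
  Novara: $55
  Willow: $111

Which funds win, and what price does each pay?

Willow, Alder; each pays $55

Bids ranked high→low: 111 (Willow), 70 (Alder), 55 (Novara), 52 (Dune)
The 2 highest are Willow, Alder.
Highest unsuccessful bid: $55 → clearing price.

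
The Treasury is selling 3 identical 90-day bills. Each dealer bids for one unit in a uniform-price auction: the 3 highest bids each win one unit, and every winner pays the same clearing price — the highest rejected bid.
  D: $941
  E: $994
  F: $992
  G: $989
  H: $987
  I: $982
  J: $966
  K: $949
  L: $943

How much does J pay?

Ordering the bids: 994 (E), 992 (F), 989 (G), 987 (H), 982 (I), …
Top 3: E, F, G.
Highest unsuccessful bid: $987 → clearing price.
J does not win → pays $0.

J pays $0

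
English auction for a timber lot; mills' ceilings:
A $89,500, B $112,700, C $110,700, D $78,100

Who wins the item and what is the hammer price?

B wins at $110,700

Rule: the price rises until one bidder remains; the winner pays the price at which the last rival dropped out.
Limits in order: 112,700 (B) > 110,700 (C) > 89,500 (A) > 78,100 (D)
Once the price passes $110,700, only B is left; the hammer falls at C's limit of $110,700.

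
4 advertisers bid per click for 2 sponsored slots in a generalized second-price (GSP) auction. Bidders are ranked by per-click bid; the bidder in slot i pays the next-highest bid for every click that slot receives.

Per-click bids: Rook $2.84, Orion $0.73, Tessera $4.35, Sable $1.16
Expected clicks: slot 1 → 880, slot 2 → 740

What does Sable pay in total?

Sable pays $0.00

Ranked by bid: $4.35 (Tessera) > $2.84 (Rook) > $1.16 (Sable) > …
Sable ranks below slot 2 → no slot, pays nothing.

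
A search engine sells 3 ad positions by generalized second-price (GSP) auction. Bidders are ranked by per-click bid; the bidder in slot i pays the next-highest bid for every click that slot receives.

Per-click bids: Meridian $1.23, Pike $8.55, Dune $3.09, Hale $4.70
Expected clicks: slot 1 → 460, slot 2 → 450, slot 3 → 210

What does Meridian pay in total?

Meridian pays $0.00

Sorting advertisers: $8.55 (Pike) > $4.70 (Hale) > $3.09 (Dune) > $1.23 (Meridian)
Meridian ranks below slot 3 → no slot, pays nothing.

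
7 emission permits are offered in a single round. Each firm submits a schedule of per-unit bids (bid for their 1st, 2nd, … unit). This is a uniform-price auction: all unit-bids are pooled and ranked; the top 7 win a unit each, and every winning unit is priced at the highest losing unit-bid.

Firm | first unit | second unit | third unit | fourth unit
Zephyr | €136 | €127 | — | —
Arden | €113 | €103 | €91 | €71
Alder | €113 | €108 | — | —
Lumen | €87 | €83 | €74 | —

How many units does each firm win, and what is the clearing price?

Alder 2, Arden 3, Zephyr 2; clearing price €87

All unit-bids, highest first — top 7: 136 (Zephyr-1), 127 (Zephyr-2), 113 (Arden-1), 113 (Alder-1), 108 (Alder-2), 103 (Arden-2), 91 (Arden-3)
The (k+1)-th unit-bid is €87.
Allocation: Alder 2, Arden 3, Zephyr 2.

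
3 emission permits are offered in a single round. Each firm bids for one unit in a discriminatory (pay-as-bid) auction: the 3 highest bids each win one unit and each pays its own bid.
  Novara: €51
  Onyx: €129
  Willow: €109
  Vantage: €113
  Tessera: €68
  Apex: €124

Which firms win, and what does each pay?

Bids ranked high→low: 129 (Onyx), 124 (Apex), 113 (Vantage), 109 (Willow), 68 (Tessera), …
The 3 highest are Onyx, Apex, Vantage.
Each winner pays its own bid: Onyx €129, Apex €124, Vantage €113.

Onyx €129, Apex €124, Vantage €113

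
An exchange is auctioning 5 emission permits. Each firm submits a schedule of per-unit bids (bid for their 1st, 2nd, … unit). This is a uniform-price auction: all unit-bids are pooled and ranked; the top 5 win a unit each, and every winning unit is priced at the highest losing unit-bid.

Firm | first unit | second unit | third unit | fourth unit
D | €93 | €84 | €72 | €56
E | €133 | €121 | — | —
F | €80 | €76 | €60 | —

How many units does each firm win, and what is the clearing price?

D 2, E 2, F 1; clearing price €76

All unit-bids, highest first — top 5: 133 (E-1), 121 (E-2), 93 (D-1), 84 (D-2), 80 (F-1)
The (k+1)-th unit-bid is €76.
Allocation: D 2, E 2, F 1.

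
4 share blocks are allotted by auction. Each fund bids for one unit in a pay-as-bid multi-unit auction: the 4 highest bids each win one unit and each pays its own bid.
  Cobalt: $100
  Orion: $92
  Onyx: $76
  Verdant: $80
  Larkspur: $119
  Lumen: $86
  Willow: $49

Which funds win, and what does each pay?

Larkspur $119, Cobalt $100, Orion $92, Lumen $86

Bids ranked high→low: 119 (Larkspur), 100 (Cobalt), 92 (Orion), 86 (Lumen), 80 (Verdant), 76 (Onyx), …
Top 4: Larkspur, Cobalt, Orion, Lumen.
Each winner pays its own bid: Larkspur $119, Cobalt $100, Orion $92, Lumen $86.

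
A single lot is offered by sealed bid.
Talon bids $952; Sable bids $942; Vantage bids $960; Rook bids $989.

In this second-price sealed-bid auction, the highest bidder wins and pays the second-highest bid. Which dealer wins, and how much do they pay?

Rook pays $960

Second-price sealed-bid auction: the highest bidder wins and pays the second-highest bid.
Bids in order: 989 (Rook) > 960 (Vantage) > 952 (Talon) > 942 (Sable)
Second-price: Rook pays Vantage's bid of $960.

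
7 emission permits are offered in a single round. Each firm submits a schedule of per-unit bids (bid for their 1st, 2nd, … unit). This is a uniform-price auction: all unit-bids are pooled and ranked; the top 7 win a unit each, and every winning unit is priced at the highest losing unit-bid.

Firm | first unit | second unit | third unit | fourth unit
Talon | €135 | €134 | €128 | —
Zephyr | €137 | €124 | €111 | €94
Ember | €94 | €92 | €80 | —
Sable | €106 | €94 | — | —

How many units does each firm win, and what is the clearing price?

Sable 1, Talon 3, Zephyr 3; clearing price €94

Merging the schedules and taking the best 7: 137 (Zephyr-1), 135 (Talon-1), 134 (Talon-2), 128 (Talon-3), 124 (Zephyr-2), 111 (Zephyr-3), 106 (Sable-1)
Highest rejected unit-bid = €94.
Allocation: Sable 1, Talon 3, Zephyr 3.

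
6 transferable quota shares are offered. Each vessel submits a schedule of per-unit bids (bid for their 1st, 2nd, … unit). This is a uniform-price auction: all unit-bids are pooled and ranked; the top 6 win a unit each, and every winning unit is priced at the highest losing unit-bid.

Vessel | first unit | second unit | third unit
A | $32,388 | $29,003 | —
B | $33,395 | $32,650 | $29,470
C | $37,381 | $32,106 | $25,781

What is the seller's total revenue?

Pooled unit-bids ranked (top 6): 37,381 (C-1), 33,395 (B-1), 32,650 (B-2), 32,388 (A-1), 32,106 (C-2), 29,470 (B-3)
The (k+1)-th unit-bid is $29,003.
Allocation: A 1, B 3, C 2. Every unit priced at $29,003.
Revenue = 6 × 29,003 = $174,018.

Total revenue: $174,018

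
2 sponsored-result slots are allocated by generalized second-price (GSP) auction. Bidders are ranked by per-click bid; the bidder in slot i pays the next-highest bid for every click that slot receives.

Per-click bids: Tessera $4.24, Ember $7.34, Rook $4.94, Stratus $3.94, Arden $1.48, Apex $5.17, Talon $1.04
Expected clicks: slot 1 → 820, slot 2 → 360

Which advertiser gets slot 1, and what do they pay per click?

Per-click bids in order: $7.34 (Ember) > $5.17 (Apex) > $4.94 (Rook) > …
Slot 1 goes to the first-ranked bidder, Ember, who pays the next bid down: $5.17/click.

Ember; $5.17 per click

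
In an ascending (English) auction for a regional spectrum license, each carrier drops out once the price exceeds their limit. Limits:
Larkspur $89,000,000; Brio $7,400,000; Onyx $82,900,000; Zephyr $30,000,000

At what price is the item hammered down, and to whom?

Larkspur wins at $82,900,000

Rule: the price rises until one bidder remains; the winner pays the price at which the last rival dropped out.
Limits ranked: 89,000,000 (Larkspur) > 82,900,000 (Onyx) > 30,000,000 (Zephyr) > 7,400,000 (Brio)
Onyx is the last rival to drop out, at $82,900,000; Larkspur remains and wins at that price.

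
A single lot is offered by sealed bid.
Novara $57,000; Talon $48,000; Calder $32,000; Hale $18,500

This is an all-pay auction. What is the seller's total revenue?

Sorting bids: 57,000 (Novara) > 48,000 (Talon) > 32,000 (Calder) > 18,500 (Hale)
Every bidder forfeits their bid regardless of winning.
Revenue = 57,000 + 48,000 + 32,000 + 18,500 = $155,500.

Total revenue: $155,500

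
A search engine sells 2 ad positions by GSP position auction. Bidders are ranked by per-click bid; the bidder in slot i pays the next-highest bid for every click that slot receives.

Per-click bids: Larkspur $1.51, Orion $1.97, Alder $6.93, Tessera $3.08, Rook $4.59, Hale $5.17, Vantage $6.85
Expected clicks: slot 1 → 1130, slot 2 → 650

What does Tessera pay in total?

Sorting advertisers: $6.93 (Alder) > $6.85 (Vantage) > $5.17 (Hale) > …
Tessera ranks below slot 2 → no slot, pays nothing.

Tessera pays $0.00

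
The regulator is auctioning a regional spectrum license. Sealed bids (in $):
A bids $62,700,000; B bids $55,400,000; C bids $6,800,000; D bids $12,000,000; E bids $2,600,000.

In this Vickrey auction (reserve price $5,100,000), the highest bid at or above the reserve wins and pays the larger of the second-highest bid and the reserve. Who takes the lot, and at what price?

A pays $55,400,000

Bids ranked: 62,700,000 (A) > 55,400,000 (B) > 12,000,000 (D) > 6,800,000 (C) > 2,600,000 (E)
Highest eligible bid: A at $62,700,000.
max(second-highest $55,400,000, reserve $5,100,000) = $55,400,000; the reserve does not bind.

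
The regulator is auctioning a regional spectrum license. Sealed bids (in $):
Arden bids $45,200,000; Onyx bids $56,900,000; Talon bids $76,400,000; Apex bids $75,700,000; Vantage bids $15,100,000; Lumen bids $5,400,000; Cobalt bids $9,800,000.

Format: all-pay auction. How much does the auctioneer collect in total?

Total revenue: $284,500,000

Rule: the highest bidder wins the item, but every bidder pays their own bid.
Sorting bids: 76,400,000 (Talon) > 75,700,000 (Apex) > 56,900,000 (Onyx) > 45,200,000 (Arden) > 15,100,000 (Vantage) > 9,800,000 (Cobalt) > …
Talon wins with the top bid; all bids are sunk regardless.
Every bidder forfeits their bid regardless of winning.
Revenue = 45,200,000 + 56,900,000 + 76,400,000 + 75,700,000 + 15,100,000 + 5,400,000 + 9,800,000 = $284,500,000.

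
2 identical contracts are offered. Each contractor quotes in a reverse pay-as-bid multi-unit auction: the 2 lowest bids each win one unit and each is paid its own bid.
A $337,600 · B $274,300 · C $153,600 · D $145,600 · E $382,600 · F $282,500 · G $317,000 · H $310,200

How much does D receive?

Bids ranked low→high: 145,600 (D), 153,600 (C), 274,300 (B), 282,500 (F), …
The 2 lowest are D, C.
D wins → own bid $145,600.

D is paid $145,600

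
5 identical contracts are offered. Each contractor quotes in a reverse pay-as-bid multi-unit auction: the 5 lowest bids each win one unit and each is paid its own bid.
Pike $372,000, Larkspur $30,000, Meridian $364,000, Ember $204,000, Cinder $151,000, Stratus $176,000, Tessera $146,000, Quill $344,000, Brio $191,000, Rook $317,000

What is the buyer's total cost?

Ordering the bids: 30,000 (Larkspur), 146,000 (Tessera), 151,000 (Cinder), 176,000 (Stratus), 191,000 (Brio), 204,000 (Ember), 317,000 (Rook), …
Winners (5 units): Larkspur, Tessera, Cinder, Stratus, Brio.
Total cost = 30,000 + 146,000 + 151,000 + 176,000 + 191,000 = $694,000.

Total cost: $694,000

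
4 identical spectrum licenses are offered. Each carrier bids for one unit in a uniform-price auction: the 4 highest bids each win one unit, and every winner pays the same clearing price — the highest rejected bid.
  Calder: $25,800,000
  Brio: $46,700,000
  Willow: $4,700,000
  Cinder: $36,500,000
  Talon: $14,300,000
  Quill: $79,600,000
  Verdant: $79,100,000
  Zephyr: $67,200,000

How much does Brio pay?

Brio pays $36,500,000

Bids ranked high→low: 79,600,000 (Quill), 79,100,000 (Verdant), 67,200,000 (Zephyr), 46,700,000 (Brio), 36,500,000 (Cinder), 25,800,000 (Calder), …
The 4 highest are Quill, Verdant, Zephyr, Brio.
Clearing price = highest rejected bid = $36,500,000.
Brio wins → pays $36,500,000.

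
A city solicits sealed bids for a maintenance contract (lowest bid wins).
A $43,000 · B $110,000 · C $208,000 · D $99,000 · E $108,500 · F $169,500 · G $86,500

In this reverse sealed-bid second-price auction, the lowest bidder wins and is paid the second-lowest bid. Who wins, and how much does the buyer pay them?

A is paid $86,500

Rule: the lowest bidder wins and is paid the second-lowest bid.
Sorting bids: 43,000 (A) < 86,500 (G) < 99,000 (D) < 108,500 (E) < 110,000 (B) < 169,500 (F) < …
A is lowest; is paid the second-lowest bid, $86,500.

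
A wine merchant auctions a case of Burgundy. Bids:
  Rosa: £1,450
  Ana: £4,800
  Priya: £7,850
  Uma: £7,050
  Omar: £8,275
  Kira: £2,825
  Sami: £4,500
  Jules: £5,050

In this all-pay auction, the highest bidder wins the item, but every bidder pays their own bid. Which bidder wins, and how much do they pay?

Omar pays £8,275

All-pay auction: the highest bidder wins the item, but every bidder pays their own bid.
Bids in order: 8,275 (Omar) > 7,850 (Priya) > 7,050 (Uma) > 5,050 (Jules) > 4,800 (Ana) > 4,500 (Sami) > …
Omar wins with the top bid; all bids are sunk regardless.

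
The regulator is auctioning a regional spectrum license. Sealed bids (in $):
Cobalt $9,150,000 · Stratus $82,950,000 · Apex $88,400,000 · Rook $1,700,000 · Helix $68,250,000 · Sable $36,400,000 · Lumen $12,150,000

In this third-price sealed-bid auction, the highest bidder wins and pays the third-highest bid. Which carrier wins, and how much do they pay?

Apex pays $68,250,000

Bids ranked: 88,400,000 (Apex) > 82,950,000 (Stratus) > 68,250,000 (Helix) > 36,400,000 (Sable) > 12,150,000 (Lumen) > 9,150,000 (Cobalt) > …
Apex is highest; pays the third-highest bid, $68,250,000.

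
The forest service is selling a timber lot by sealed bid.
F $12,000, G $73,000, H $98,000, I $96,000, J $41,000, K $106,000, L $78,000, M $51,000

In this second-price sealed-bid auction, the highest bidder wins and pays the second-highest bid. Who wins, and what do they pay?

Second-price sealed-bid auction: the highest bidder wins and pays the second-highest bid.
Bids in order: 106,000 (K) > 98,000 (H) > 96,000 (I) > 78,000 (L) > 73,000 (G) > 51,000 (M) > …
K is highest; pays the second-highest bid, $98,000.

K pays $98,000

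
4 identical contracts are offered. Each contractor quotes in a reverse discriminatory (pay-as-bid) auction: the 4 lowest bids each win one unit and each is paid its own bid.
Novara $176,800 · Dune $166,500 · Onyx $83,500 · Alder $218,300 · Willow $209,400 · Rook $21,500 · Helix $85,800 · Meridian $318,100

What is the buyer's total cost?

Total cost: $357,300

Ordering the bids: 21,500 (Rook), 83,500 (Onyx), 85,800 (Helix), 166,500 (Dune), 176,800 (Novara), 209,400 (Willow), …
Winners (4 units): Rook, Onyx, Helix, Dune.
Total cost = 21,500 + 83,500 + 85,800 + 166,500 = $357,300.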